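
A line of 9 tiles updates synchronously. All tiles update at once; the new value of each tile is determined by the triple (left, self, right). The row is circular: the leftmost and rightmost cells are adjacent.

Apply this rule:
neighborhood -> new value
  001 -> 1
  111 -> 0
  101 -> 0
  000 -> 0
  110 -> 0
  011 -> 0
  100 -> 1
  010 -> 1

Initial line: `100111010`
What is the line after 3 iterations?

001111001

111000010
000100110
001111001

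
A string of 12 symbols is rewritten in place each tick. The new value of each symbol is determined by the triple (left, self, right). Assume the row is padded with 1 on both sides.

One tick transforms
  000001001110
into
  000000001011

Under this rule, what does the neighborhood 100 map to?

At position 0 the neighborhood is 100; the next row has 0 there.

0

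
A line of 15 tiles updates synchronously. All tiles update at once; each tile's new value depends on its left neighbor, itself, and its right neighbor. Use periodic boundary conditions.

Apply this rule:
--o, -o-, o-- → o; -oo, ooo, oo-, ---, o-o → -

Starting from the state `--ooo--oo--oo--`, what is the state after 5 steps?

-o---oo--oo--o-
ooo-o--oo--oooo
----ooo--oo----
---o---oo--o---
--ooo-o--oooo--

--ooo-o--oooo--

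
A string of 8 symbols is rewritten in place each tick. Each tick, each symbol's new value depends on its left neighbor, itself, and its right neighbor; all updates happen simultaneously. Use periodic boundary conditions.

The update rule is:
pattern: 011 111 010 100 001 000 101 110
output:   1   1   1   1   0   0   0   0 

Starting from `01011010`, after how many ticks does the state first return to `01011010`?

2

tick 1: 01010011
tick 2: 01011010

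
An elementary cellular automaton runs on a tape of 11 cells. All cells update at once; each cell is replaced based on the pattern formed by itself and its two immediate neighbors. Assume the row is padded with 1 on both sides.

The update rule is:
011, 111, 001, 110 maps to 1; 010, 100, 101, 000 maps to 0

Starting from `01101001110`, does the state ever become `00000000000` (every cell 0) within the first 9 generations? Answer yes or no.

generation 1: 01100011110
generation 2: 01100111110
generation 3: 01101111110
generation 4: 01101111110  (fixed point — unchanged through generation 9)
generation 9 is 01101111110, still not uniform 0

no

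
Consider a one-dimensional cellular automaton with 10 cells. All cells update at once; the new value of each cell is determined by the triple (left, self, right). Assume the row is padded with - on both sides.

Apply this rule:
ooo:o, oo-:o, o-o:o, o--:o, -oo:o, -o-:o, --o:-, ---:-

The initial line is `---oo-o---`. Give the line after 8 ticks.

---ooooooo

---ooooo--
---oooooo-
---ooooooo
---ooooooo  (fixed point — unchanged through tick 8)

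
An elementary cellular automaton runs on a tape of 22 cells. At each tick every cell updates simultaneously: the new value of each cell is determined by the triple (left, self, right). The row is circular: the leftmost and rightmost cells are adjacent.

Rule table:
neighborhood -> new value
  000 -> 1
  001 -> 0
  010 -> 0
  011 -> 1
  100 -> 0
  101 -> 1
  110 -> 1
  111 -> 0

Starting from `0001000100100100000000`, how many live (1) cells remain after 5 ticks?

10

tick 1: 1100010000000001111111
tick 2: 0101000111111101000000
tick 3: 0010010100000110011111
tick 4: 0000001001110110010001
tick 5: 0111100001011110000100
count of 1: 10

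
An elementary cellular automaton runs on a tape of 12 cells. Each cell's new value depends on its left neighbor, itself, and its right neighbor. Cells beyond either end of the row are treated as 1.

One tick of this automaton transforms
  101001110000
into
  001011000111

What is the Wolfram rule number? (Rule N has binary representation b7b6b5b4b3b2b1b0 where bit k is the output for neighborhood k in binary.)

15

position 6: 111 → 0  (bit 7 = 0)
position 0: 110 → 0  (bit 6 = 0)
position 1: 101 → 0  (bit 5 = 0)
position 3: 100 → 0  (bit 4 = 0)
position 5: 011 → 1  (bit 3 = 1)
position 2: 010 → 1  (bit 2 = 1)
position 4: 001 → 1  (bit 1 = 1)
position 9: 000 → 1  (bit 0 = 1)
bits b7..b0 = 00001111 = 15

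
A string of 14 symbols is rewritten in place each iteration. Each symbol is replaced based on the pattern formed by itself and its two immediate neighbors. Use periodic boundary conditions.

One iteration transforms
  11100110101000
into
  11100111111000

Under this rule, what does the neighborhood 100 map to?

0

At position 3 the neighborhood is 100; the next row has 0 there.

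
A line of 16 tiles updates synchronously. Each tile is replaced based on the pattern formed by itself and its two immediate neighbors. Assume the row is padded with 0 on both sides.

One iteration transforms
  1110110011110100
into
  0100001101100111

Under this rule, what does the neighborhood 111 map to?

1

At position 1 the neighborhood is 111; the next row has 1 there.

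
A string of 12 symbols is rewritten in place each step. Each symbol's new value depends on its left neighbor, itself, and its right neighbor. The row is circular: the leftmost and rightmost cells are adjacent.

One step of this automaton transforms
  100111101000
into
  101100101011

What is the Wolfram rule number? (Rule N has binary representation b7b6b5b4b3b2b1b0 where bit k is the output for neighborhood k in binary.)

79

position 4: 111 → 0  (bit 7 = 0)
position 6: 110 → 1  (bit 6 = 1)
position 7: 101 → 0  (bit 5 = 0)
position 1: 100 → 0  (bit 4 = 0)
position 3: 011 → 1  (bit 3 = 1)
position 0: 010 → 1  (bit 2 = 1)
position 2: 001 → 1  (bit 1 = 1)
position 10: 000 → 1  (bit 0 = 1)
bits b7..b0 = 01001111 = 79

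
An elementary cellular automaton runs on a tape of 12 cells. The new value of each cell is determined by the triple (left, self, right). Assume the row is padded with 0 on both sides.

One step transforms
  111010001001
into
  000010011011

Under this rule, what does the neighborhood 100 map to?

0

At position 5 the neighborhood is 100; the next row has 0 there.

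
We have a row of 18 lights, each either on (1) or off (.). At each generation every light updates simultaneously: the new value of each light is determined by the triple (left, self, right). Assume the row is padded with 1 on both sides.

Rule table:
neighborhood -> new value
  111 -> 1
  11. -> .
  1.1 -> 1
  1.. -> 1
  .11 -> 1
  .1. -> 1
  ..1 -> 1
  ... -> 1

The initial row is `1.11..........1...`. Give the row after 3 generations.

.11.11111111111111
11.111111111111111
1.1111111111111111

1.1111111111111111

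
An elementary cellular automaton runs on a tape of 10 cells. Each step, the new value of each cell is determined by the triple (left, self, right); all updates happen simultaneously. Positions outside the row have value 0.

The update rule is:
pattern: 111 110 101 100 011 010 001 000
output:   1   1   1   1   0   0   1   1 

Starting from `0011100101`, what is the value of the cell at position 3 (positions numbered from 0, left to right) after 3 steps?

1

1101111010
0110111101
1011011110
position 3 holds 1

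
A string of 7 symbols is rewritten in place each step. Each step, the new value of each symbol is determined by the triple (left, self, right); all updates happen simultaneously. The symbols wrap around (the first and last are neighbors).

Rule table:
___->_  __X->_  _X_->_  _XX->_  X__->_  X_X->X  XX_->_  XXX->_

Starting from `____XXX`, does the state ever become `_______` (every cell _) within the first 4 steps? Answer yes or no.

yes

step 1: _______
all cells are _ at step 1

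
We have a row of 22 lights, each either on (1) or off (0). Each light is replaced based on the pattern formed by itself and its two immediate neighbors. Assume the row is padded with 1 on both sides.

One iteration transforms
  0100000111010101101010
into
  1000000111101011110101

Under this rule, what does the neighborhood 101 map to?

At position 0 the neighborhood is 101; the next row has 1 there.

1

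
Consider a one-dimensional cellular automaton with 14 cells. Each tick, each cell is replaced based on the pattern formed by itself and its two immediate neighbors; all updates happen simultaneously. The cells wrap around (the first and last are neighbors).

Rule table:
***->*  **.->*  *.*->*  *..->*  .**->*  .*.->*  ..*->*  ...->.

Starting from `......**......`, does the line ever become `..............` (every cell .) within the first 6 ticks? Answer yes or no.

.....****.....
....******....
...********...
..**********..
.************.
**************
tick 6 is **************, still not uniform .

no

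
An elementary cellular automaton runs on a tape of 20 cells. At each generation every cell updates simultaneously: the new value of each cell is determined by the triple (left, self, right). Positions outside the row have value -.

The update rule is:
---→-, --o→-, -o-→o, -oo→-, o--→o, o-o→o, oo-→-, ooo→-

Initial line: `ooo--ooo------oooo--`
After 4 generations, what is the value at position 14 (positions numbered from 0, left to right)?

-

---o----o---------o-
---oo---oo--------oo
-----o----o---------
-----oo---oo--------
position 14 holds -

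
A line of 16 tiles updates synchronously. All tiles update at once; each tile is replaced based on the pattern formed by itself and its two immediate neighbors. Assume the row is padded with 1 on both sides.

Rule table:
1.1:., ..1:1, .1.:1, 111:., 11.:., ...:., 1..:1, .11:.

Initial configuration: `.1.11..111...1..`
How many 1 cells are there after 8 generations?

.1...11...1.1111
.11.1..1.11.....
....1111...1...1
1..1....1.111.1.
.1111..11.....1.
.....11..1...11.
1...1..1111.1...
.1.1111.....11.1
count of 1: 8

8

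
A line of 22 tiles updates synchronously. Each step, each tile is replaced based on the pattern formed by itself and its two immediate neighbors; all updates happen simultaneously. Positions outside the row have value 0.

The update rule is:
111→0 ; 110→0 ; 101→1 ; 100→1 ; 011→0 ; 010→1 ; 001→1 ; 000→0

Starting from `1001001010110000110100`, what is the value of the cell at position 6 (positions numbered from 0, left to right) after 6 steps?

step 1: 1111111111001001001110
step 2: 0000000000111111110001
step 3: 0000000001000000001011
step 4: 0000000011100000011100
step 5: 0000000100010000100010
step 6: 0000001110111001110111
position 6 holds 1

1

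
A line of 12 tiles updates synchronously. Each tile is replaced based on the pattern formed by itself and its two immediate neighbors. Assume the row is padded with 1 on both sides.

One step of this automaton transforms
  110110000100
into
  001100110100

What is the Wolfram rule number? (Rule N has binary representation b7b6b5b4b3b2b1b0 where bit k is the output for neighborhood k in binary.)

position 0: 111 → 0  (bit 7 = 0)
position 1: 110 → 0  (bit 6 = 0)
position 2: 101 → 1  (bit 5 = 1)
position 5: 100 → 0  (bit 4 = 0)
position 3: 011 → 1  (bit 3 = 1)
position 9: 010 → 1  (bit 2 = 1)
position 8: 001 → 0  (bit 1 = 0)
position 6: 000 → 1  (bit 0 = 1)
bits b7..b0 = 00101101 = 45

45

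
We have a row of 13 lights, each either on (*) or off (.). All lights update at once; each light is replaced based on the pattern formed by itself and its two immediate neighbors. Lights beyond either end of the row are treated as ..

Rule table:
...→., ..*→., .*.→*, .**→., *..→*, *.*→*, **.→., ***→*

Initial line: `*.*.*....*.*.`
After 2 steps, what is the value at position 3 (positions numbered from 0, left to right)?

*

******...****
.****.*...**.
position 3 holds *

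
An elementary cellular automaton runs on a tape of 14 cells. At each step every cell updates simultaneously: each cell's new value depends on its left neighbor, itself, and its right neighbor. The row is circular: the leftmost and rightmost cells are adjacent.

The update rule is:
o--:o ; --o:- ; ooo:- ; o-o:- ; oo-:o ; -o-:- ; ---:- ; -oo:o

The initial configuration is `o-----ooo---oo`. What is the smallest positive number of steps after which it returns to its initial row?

14

oo----o-oo--o-
ooo-----ooo---
o-oo----o-oo--
--ooo-----ooo-
--o-oo----o-oo
o---ooo-----oo
oo--o-oo----o-
ooo---ooo-----
o-oo--o-oo----
--ooo---ooo---
--o-oo--o-oo--
----ooo---ooo-
----o-oo--o-oo
o-----ooo---oo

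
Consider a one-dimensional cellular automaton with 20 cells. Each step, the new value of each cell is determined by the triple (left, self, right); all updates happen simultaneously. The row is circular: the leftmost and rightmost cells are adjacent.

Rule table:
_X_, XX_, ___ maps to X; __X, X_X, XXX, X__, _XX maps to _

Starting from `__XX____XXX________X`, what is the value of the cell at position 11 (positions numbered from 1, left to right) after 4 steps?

___X_XX___X_XXXXXX_X
_X_X__X_X_X______X_X
_X_X__X_X_X_XXXX_X_X
_X_X__X_X_X____X_X_X
position 11 holds X

X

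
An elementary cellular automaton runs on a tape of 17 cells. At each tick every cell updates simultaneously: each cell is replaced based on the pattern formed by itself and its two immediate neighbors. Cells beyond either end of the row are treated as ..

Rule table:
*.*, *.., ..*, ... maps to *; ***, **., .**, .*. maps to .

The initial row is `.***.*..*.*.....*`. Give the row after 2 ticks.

tick 1: *...*.**.*.*****.
tick 2: .***.*..*.*.....*

.***.*..*.*.....*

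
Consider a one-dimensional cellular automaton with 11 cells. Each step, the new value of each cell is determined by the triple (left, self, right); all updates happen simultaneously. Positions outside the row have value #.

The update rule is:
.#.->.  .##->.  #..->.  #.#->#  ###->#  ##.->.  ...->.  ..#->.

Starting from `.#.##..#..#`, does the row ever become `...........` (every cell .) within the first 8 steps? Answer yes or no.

#.#........
.#.........
#..........
...........
all cells are . at step 4

yes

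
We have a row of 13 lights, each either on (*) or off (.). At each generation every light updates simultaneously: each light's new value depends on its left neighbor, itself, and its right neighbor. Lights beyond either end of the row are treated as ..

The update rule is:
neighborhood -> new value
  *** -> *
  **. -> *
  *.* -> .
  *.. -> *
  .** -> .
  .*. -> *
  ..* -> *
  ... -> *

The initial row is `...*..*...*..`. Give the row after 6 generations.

.**..********

generation 1: *************
generation 2: .************
generation 3: *.***********
generation 4: *..**********
generation 5: ***.*********
generation 6: .**..********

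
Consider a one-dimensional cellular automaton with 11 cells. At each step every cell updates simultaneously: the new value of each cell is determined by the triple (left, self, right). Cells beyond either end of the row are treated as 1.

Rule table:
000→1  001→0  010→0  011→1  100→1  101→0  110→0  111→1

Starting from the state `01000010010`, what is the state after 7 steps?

00111001000
10110100110
00100010100
10011000010
01010111000
00000110110
11110100100

11110100100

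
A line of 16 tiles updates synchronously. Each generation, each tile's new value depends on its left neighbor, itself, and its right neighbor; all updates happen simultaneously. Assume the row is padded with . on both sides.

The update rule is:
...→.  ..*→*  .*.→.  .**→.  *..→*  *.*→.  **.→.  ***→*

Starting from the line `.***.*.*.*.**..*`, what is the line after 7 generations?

......*..*.*....

*.*..........**.
...*........*..*
..*.*......*.**.
.*...*....*....*
*.*.*.*..*.*..*.
.......**...**.*
......*..*.*....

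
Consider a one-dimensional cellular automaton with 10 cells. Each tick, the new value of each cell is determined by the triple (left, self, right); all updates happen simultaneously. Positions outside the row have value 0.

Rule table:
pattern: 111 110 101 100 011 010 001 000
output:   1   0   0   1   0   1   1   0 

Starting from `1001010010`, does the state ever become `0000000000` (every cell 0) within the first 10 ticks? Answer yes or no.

1111011111
0110001110
1001010101
1111010101
0110010101
1001110101
1110100101
0100111101
1111011001
0110000111
tick 10 is 0110000111, still not uniform 0

no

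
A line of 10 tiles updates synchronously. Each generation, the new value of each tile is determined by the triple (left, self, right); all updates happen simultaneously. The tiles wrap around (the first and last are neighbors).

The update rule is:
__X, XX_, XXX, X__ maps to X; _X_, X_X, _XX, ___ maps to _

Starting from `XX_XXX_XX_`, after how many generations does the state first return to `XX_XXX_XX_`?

_X__XX__X_
X_XX_XXX_X
X__X__XX__
_XX_XX_XXX
__X__X__XX
XX_XX_XX_X
XX__X__X__
_XXX_XX_XX
__XX__X__X
XX_XXX_XX_

10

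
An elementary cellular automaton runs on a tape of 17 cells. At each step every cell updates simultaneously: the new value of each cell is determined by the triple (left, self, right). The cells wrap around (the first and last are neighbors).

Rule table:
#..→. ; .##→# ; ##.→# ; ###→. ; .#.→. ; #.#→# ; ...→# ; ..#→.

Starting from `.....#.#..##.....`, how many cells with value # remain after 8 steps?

####..#...##.####
...#....#.####...
##...##..##..#.##
.#.#.##..##...##.
..#.###..##.#.##.
#..##.#..###.###.
...###...#.###.##
.#.#.#.#..##.####
count of #: 10

10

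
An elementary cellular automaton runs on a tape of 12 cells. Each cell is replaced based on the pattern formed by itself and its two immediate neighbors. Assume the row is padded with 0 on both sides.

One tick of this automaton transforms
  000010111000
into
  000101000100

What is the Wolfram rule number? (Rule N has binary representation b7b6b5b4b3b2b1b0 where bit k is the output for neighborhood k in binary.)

50

position 7: 111 → 0  (bit 7 = 0)
position 8: 110 → 0  (bit 6 = 0)
position 5: 101 → 1  (bit 5 = 1)
position 9: 100 → 1  (bit 4 = 1)
position 6: 011 → 0  (bit 3 = 0)
position 4: 010 → 0  (bit 2 = 0)
position 3: 001 → 1  (bit 1 = 1)
position 0: 000 → 0  (bit 0 = 0)
bits b7..b0 = 00110010 = 50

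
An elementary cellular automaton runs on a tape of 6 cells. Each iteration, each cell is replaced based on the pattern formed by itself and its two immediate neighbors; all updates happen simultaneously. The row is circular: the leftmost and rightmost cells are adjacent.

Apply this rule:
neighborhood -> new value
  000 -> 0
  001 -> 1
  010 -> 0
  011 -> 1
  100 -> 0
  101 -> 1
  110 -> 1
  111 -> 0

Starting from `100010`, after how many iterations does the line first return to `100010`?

6

000101
001010
010100
101000
010001
100010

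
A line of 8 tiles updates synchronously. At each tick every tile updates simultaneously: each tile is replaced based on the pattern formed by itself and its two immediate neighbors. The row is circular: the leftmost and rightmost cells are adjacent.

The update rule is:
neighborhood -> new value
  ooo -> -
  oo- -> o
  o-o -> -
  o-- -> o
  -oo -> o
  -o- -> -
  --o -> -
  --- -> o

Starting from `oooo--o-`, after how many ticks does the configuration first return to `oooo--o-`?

16

o--oo---
-o-oooo-
---o--oo
oo--o-oo
-oo---o-
-oooo--o
-o--oo--
--o-oooo
o---o--o
ooo--o-o
--oo---o
o-oooo--
--o--oo-
o--o-ooo
oo---o--
oooo--o-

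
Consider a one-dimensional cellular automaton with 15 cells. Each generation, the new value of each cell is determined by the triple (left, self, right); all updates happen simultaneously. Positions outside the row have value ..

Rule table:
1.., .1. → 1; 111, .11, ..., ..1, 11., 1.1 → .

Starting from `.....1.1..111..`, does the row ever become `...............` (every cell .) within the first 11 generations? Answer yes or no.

no

.....1.11....1.
.....1...1...11
.....11..11....
.......1...1...
.......11..11..
.........1...1.
.........11..11
...........1...
...........11..
.............1.
.............11
generation 11 is .............11, still not uniform .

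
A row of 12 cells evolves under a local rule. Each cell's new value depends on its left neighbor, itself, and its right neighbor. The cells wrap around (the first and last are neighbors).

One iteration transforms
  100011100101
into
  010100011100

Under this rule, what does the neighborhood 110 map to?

At position 0 the neighborhood is 110; the next row has 0 there.

0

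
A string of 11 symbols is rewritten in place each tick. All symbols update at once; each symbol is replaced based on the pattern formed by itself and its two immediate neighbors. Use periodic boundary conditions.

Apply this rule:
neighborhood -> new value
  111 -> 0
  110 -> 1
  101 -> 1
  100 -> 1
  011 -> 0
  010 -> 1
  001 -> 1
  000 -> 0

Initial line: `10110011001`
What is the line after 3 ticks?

10111011101

11011101110
01100110011
10111011101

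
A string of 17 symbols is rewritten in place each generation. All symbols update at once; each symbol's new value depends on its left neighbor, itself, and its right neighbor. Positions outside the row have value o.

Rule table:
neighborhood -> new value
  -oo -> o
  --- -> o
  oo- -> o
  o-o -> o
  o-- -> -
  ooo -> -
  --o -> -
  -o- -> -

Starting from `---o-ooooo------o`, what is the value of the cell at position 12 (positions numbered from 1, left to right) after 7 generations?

o

-o--oo---o-oooo-o
o---oo-o--oo--ooo
o-o-ooo---oo--o--
oo-oo-o-o-oo-----
-ooooo-o-ooo-ooo-
oo---oo-oo-ooo-oo
-o-o-ooooooo-ooo-
position 12 holds o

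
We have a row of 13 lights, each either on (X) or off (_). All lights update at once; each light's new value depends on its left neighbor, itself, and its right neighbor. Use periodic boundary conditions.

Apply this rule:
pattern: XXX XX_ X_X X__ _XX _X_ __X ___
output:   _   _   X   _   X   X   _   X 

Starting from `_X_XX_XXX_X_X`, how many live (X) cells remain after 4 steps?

step 1: XXXX_XX__XXXX
step 2: ____XX___X___
step 3: XXX_X__X_X_XX
step 4: ___XX__XXXXX_
count of X: 7

7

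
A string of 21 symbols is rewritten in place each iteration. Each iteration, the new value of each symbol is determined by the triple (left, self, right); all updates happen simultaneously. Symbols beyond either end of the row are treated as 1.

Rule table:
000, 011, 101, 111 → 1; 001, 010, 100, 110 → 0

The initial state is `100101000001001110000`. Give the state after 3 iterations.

110011010001010010011

iteration 1: 000010011100001100110
iteration 2: 011000011001101000101
iteration 3: 110011010001010010011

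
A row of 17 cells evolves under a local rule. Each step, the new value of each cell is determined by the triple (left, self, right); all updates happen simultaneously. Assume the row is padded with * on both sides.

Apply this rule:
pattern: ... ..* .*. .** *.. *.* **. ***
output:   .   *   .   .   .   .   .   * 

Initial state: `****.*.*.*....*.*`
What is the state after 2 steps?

step 1: ***..........*...
step 2: **..........*...*

**..........*...*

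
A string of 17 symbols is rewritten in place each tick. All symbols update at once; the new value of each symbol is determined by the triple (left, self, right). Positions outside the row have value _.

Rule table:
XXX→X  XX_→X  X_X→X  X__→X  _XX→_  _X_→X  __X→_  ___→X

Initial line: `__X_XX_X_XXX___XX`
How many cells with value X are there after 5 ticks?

12

X_XX_XXXX_XXXX__X
XX_XX_XXXX_XXXX_X
_XX_XX_XXXX_XXXXX
__XX_XX_XXXX_XXXX
X__XX_XX_XXXX_XXX
count of X: 12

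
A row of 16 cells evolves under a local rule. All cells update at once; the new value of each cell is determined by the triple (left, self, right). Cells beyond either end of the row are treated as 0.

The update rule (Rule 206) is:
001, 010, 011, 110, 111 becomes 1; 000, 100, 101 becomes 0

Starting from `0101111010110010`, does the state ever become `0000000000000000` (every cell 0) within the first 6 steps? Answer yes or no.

no

1101111010110110
1101111010110110  (fixed point — unchanged through step 6)
step 6 is 1101111010110110, still not uniform 0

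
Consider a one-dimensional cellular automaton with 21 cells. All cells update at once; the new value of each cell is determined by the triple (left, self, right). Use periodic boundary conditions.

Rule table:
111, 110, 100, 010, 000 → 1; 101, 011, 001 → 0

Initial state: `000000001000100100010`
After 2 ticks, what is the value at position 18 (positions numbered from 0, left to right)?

111111101110110111011
111111100110010011001
position 18 holds 0

0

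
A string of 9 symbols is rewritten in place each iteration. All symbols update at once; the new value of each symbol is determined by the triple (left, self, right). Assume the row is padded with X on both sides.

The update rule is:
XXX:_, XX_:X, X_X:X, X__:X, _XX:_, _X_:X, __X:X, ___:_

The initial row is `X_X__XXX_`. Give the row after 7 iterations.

XX_XXX_XX

XXXXX__XX
____XXX__
X__X__XXX
XXXXXX___
_____XX_X
X___X_XX_
XX_XXX_XX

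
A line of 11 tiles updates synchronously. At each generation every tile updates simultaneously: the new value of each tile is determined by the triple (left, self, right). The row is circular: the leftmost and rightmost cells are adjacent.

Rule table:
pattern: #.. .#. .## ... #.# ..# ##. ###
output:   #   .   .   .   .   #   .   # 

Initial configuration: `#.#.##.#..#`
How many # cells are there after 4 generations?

2

........##.
.......#..#
#.....#.##.
.#...#.....
count of #: 2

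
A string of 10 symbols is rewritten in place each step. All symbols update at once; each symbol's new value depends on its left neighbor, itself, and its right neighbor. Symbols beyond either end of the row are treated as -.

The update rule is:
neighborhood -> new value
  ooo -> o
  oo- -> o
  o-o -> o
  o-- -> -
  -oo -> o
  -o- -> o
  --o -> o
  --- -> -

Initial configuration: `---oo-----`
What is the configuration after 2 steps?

--ooo-----
-oooo-----

-oooo-----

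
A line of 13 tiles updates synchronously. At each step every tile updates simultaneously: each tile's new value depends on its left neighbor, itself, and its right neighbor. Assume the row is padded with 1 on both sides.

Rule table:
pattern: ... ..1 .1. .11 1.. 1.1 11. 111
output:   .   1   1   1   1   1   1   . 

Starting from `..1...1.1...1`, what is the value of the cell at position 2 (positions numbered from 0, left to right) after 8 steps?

1111.11111.11
...111...111.
1.11.11.11.11
111111111111.
...........11
1.........11.
11.......1111
.11.....11...
position 2 holds 1

1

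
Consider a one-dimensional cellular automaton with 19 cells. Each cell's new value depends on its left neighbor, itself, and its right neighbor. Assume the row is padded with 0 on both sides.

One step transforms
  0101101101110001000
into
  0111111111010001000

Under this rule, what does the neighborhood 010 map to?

At position 1 the neighborhood is 010; the next row has 1 there.

1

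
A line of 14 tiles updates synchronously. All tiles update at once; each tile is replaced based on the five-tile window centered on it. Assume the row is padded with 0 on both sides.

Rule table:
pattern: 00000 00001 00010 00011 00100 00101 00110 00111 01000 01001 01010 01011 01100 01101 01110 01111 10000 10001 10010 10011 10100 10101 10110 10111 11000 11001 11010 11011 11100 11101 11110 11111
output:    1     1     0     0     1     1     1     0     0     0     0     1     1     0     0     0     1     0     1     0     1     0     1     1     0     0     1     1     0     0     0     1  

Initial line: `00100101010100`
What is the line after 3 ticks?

10101100000101
10011101110101
10000011001001

10000011001001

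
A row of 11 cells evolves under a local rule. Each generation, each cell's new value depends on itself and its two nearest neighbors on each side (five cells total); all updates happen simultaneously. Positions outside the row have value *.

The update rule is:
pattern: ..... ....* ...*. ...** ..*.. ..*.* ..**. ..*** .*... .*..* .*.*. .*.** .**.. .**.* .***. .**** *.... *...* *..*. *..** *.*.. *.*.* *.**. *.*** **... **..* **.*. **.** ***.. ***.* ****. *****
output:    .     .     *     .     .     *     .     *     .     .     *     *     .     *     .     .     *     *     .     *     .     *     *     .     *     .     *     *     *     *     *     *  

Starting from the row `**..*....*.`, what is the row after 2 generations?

**....*.***
****.***..*

****.***..*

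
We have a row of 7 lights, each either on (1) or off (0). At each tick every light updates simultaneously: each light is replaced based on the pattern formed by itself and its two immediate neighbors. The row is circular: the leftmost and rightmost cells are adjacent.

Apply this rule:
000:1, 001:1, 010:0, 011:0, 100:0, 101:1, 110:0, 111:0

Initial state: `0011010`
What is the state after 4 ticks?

tick 1: 1100100
tick 2: 0001001
tick 3: 0110010
tick 4: 1000100

1000100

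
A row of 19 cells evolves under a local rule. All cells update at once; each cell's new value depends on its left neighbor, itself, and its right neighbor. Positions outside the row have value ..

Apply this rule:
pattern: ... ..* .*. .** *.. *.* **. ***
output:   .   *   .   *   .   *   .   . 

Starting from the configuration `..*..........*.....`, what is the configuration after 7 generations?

......*............

generation 1: .*..........*......
generation 2: *..........*.......
generation 3: ..........*........
generation 4: .........*.........
generation 5: ........*..........
generation 6: .......*...........
generation 7: ......*............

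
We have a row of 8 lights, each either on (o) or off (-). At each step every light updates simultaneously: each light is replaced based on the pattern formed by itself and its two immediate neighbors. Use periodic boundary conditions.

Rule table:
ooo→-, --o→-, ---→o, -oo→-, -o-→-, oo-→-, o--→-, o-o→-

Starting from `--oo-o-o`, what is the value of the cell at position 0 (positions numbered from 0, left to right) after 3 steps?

-

--------
oooooooo
--------
position 0 holds -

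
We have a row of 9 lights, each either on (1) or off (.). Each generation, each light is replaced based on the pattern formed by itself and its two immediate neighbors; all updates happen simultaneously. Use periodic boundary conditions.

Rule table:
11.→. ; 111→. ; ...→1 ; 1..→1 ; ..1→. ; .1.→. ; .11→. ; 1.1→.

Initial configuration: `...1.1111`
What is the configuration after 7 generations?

generation 1: 11.......
generation 2: ..111111.
generation 3: 1.......1
generation 4: .111111..
generation 5: .......11
generation 6: 111111...
generation 7: ......11.

......11.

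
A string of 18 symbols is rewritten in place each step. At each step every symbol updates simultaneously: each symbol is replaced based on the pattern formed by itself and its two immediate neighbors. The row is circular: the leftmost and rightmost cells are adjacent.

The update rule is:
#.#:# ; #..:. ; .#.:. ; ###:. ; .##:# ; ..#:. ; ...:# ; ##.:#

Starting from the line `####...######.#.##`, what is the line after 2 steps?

...#.#.#....##.##.
##..#.#..##.#####.

##..#.#..##.#####.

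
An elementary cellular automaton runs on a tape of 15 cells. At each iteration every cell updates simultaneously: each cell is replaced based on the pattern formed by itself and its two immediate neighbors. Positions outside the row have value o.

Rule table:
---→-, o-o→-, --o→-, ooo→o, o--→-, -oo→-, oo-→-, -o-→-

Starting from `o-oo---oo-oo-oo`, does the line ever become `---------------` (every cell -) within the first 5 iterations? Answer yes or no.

yes

iteration 1: --------------o
iteration 2: ---------------
all cells are - at iteration 2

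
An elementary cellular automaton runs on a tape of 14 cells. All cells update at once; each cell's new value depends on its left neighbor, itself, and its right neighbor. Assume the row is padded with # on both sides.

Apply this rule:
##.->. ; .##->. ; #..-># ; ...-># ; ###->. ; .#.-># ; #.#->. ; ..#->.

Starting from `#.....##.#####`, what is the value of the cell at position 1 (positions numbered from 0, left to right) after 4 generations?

.

generation 1: .####.........
generation 2: .....########.
generation 3: ####..........
generation 4: ....#########.
position 1 holds .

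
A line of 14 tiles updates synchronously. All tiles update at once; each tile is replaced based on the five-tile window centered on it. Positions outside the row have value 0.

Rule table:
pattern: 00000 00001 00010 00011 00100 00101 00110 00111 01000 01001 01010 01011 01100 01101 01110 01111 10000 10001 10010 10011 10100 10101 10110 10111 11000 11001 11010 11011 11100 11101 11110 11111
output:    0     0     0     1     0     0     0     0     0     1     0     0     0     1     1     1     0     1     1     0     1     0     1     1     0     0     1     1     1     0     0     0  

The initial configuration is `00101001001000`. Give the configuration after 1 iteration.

00001110110000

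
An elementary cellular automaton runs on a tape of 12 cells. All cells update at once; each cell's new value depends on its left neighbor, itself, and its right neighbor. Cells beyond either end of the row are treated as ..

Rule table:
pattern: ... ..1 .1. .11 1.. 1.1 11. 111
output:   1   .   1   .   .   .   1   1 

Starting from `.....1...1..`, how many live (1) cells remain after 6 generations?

generation 1: 1111.1.1.1.1
generation 2: .111.1.1.1.1
generation 3: ..11.1.1.1.1
generation 4: 1..1.1.1.1.1
generation 5: 1..1.1.1.1.1  (fixed point — unchanged through generation 6)
count of 1: 6

6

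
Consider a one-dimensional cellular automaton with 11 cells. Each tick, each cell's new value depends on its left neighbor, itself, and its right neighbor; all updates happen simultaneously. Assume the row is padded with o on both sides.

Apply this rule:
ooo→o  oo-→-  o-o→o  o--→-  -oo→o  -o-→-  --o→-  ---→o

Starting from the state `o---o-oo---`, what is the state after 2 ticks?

-----o----o

--o--oo--o-
-----o----o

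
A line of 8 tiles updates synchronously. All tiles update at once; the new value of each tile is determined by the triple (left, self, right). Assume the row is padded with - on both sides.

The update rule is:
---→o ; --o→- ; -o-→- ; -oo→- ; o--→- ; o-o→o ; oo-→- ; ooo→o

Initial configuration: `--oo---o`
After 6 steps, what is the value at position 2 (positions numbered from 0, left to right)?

o

o----o--
--oo---o  (repeats step 0; period 2)
step 6: --oo---o
position 2 holds o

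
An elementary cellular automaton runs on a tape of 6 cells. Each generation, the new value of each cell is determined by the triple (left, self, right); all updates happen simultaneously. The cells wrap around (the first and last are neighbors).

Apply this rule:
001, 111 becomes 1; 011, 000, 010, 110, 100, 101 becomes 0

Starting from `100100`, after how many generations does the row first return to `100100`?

3

001001
010010
100100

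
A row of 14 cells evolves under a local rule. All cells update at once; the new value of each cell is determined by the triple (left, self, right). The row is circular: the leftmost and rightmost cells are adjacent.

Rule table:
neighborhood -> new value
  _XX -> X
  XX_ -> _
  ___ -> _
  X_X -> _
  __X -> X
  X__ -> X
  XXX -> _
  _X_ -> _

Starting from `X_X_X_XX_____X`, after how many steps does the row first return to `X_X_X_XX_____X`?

28

step 1: ______X_X___XX
step 2: X____X___X_XX_
step 3: _X__X_X_X__X__
step 4: X_XX_____XX_X_
step 5: __X_X___XX____
step 6: _X___X_XX_X___
step 7: X_X_X__X___X__
step 8: _____XX_X_X_XX
step 9: X___XX______X_
step 10: _X_XX_X____X__
step 11: X__X___X__X_X_
step 12: _XX_X_X_XX____
step 13: XX______X_X___
step 14: X_X____X___X_X
step 15: ___X__X_X_X__X
step 16: X_X_XX_____XX_
step 17: ____X_X___XX__
step 18: ___X___X_XX_X_
step 19: __X_X_X__X___X
step 20: XX_____XX_X_X_
step 21: X_X___XX______
step 22: ___X_XX_X____X
step 23: X_X__X___X__X_
step 24: ___XX_X_X_XX__
step 25: __XX______X_X_
step 26: _XX_X____X___X
step 27: _X___X__X_X_X_
step 28: X_X_X_XX_____X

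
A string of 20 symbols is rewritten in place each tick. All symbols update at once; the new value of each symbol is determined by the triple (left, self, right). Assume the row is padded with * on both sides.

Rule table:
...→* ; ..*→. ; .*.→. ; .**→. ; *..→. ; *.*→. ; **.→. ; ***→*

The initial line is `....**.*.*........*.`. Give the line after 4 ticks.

......**..**....***.

.**........******...
....******..****..*.
.**..****....**.....
......**..**....***.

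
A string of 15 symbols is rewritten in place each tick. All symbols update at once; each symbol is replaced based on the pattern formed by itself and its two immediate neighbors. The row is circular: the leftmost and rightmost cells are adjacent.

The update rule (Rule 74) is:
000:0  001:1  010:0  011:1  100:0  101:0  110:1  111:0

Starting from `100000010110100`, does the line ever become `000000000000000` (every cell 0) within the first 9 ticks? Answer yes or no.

000000100110001
000001001110010
000010011010100
000100111000000
001001101000000
010011100000000
100110100000000
001110000000001
011010000000010
tick 9 is 011010000000010, still not uniform 0

no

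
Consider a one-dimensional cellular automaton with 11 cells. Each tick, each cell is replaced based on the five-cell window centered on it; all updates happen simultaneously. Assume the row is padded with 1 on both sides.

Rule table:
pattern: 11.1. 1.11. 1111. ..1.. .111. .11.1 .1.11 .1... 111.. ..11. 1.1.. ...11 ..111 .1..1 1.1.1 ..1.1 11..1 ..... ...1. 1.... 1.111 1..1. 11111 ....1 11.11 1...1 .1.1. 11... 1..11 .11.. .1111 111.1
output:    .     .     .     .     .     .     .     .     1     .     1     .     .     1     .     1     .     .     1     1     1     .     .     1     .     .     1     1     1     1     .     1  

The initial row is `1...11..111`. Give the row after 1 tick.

11...1.1...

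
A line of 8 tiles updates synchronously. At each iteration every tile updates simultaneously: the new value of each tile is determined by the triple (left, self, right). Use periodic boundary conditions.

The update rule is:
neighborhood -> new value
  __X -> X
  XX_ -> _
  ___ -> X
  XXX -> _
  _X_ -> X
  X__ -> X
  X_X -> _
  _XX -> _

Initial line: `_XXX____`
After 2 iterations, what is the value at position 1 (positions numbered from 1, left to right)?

iteration 1: X___XXXX
iteration 2: _XXX____
position 1 holds _

_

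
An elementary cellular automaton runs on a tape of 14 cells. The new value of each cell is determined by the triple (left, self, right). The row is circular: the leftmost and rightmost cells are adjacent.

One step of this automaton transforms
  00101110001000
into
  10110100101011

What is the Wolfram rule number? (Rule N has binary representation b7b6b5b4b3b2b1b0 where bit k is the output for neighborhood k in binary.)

165

position 5: 111 → 1  (bit 7 = 1)
position 6: 110 → 0  (bit 6 = 0)
position 3: 101 → 1  (bit 5 = 1)
position 7: 100 → 0  (bit 4 = 0)
position 4: 011 → 0  (bit 3 = 0)
position 2: 010 → 1  (bit 2 = 1)
position 1: 001 → 0  (bit 1 = 0)
position 0: 000 → 1  (bit 0 = 1)
bits b7..b0 = 10100101 = 165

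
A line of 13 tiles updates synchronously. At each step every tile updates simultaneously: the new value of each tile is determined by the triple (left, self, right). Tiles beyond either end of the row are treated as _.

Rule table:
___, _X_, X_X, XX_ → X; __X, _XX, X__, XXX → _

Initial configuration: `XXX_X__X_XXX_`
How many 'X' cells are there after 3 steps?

__XXX__XX__X_
X___X___X__X_
X_X_X_X_X__X_
count of X: 6

6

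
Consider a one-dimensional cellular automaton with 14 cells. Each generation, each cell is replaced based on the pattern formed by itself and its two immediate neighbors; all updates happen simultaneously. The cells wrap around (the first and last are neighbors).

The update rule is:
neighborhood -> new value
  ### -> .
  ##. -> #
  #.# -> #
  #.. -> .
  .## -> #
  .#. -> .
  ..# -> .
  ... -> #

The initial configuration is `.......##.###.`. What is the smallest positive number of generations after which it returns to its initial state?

14

######.####.#.
#....###..##.#
#.##.#.#..####
#####.#...#...
#...##..#...#.
..#.##....#..#
...###.##.....
##.#.####.####
.##.##..###...
.#####..#.#.##
##...#...#.###
.#.#...#..##..
..#..#....##.#
.......##.###.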